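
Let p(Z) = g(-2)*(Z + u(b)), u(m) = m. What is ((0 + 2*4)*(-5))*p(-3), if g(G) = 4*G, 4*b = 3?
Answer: -720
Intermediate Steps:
b = ¾ (b = (¼)*3 = ¾ ≈ 0.75000)
p(Z) = -6 - 8*Z (p(Z) = (4*(-2))*(Z + ¾) = -8*(¾ + Z) = -6 - 8*Z)
((0 + 2*4)*(-5))*p(-3) = ((0 + 2*4)*(-5))*(-6 - 8*(-3)) = ((0 + 8)*(-5))*(-6 + 24) = (8*(-5))*18 = -40*18 = -720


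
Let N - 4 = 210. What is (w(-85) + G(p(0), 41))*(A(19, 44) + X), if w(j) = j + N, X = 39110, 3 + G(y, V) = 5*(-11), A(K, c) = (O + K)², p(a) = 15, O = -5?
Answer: 2790726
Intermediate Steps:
N = 214 (N = 4 + 210 = 214)
A(K, c) = (-5 + K)²
G(y, V) = -58 (G(y, V) = -3 + 5*(-11) = -3 - 55 = -58)
w(j) = 214 + j (w(j) = j + 214 = 214 + j)
(w(-85) + G(p(0), 41))*(A(19, 44) + X) = ((214 - 85) - 58)*((-5 + 19)² + 39110) = (129 - 58)*(14² + 39110) = 71*(196 + 39110) = 71*39306 = 2790726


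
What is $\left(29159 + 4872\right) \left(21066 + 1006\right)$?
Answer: $751132232$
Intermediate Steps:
$\left(29159 + 4872\right) \left(21066 + 1006\right) = 34031 \cdot 22072 = 751132232$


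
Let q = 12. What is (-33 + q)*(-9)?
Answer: 189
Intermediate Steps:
(-33 + q)*(-9) = (-33 + 12)*(-9) = -21*(-9) = 189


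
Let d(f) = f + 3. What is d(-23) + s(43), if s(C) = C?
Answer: 23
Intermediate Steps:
d(f) = 3 + f
d(-23) + s(43) = (3 - 23) + 43 = -20 + 43 = 23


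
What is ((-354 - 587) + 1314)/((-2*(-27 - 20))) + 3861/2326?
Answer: 307633/54661 ≈ 5.6280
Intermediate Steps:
((-354 - 587) + 1314)/((-2*(-27 - 20))) + 3861/2326 = (-941 + 1314)/((-2*(-47))) + 3861*(1/2326) = 373/94 + 3861/2326 = 307633/54661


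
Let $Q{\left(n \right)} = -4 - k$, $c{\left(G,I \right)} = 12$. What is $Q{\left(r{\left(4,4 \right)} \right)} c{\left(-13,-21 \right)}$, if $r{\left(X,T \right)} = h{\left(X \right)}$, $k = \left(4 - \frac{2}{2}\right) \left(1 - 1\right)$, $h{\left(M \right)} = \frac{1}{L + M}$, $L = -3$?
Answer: $-48$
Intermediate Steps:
$h{\left(M \right)} = \frac{1}{-3 + M}$
$k = 0$ ($k = \left(4 - 1\right) 0 = 3 \cdot 0 = 0$)
$r{\left(X,T \right)} = \frac{1}{-3 + X}$
$Q{\left(n \right)} = -4$ ($Q{\left(n \right)} = -4 - 0 = -4 + 0 = -4$)
$Q{\left(r{\left(4,4 \right)} \right)} c{\left(-13,-21 \right)} = \left(-4\right) 12 = -48$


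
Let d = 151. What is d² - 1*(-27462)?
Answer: 50263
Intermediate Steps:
d² - 1*(-27462) = 151² - 1*(-27462) = 22801 + 27462 = 50263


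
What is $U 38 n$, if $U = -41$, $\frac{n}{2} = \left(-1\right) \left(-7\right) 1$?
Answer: $-21812$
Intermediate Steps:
$n = 14$ ($n = 2 \left(-1\right) \left(-7\right) 1 = 2 \cdot 7 \cdot 1 = 2 \cdot 7 = 14$)
$U 38 n = \left(-41\right) 38 \cdot 14 = \left(-1558\right) 14 = -21812$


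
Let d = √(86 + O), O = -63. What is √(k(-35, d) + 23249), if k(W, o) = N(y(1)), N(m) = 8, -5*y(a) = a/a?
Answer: √23257 ≈ 152.50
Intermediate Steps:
d = √23 (d = √(86 - 63) = √23 ≈ 4.7958)
y(a) = -⅕ (y(a) = -a/(5*a) = -⅕*1 = -⅕)
k(W, o) = 8
√(k(-35, d) + 23249) = √(8 + 23249) = √23257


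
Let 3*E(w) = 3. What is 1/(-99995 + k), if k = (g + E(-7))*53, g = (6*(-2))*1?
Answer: -1/100578 ≈ -9.9425e-6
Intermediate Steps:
g = -12 (g = -12*1 = -12)
E(w) = 1 (E(w) = (⅓)*3 = 1)
k = -583 (k = (-12 + 1)*53 = -11*53 = -583)
1/(-99995 + k) = 1/(-99995 - 583) = 1/(-100578) = -1/100578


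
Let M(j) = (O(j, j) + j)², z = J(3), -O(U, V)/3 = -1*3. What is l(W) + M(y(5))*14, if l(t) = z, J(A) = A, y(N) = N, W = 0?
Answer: 2747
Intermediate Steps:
O(U, V) = 9 (O(U, V) = -(-3)*3 = -3*(-3) = 9)
z = 3
l(t) = 3
M(j) = (9 + j)²
l(W) + M(y(5))*14 = 3 + (9 + 5)²*14 = 3 + 14²*14 = 3 + 196*14 = 3 + 2744 = 2747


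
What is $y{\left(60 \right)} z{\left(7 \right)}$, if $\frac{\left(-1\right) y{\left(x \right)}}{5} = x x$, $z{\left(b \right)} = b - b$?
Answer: $0$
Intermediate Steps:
$z{\left(b \right)} = 0$
$y{\left(x \right)} = - 5 x^{2}$ ($y{\left(x \right)} = - 5 x x = - 5 x^{2}$)
$y{\left(60 \right)} z{\left(7 \right)} = - 5 \cdot 60^{2} \cdot 0 = \left(-5\right) 3600 \cdot 0 = \left(-18000\right) 0 = 0$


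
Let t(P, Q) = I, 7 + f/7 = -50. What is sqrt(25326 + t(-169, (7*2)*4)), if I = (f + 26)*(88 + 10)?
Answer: 2*I*sqrt(2807) ≈ 105.96*I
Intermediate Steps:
f = -399 (f = -49 + 7*(-50) = -49 - 350 = -399)
I = -36554 (I = (-399 + 26)*(88 + 10) = -373*98 = -36554)
t(P, Q) = -36554
sqrt(25326 + t(-169, (7*2)*4)) = sqrt(25326 - 36554) = sqrt(-11228) = 2*I*sqrt(2807)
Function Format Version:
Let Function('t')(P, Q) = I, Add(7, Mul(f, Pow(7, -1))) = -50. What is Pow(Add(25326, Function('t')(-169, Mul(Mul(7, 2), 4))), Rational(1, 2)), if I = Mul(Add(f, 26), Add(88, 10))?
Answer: Mul(2, I, Pow(2807, Rational(1, 2))) ≈ Mul(105.96, I)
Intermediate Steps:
f = -399 (f = Add(-49, Mul(7, -50)) = Add(-49, -350) = -399)
I = -36554 (I = Mul(Add(-399, 26), Add(88, 10)) = Mul(-373, 98) = -36554)
Function('t')(P, Q) = -36554
Pow(Add(25326, Function('t')(-169, Mul(Mul(7, 2), 4))), Rational(1, 2)) = Pow(Add(25326, -36554), Rational(1, 2)) = Pow(-11228, Rational(1, 2)) = Mul(2, I, Pow(2807, Rational(1, 2)))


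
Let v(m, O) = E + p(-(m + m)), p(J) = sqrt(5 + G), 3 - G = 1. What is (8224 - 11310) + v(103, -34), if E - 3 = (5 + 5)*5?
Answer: -3033 + sqrt(7) ≈ -3030.4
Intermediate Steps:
G = 2 (G = 3 - 1*1 = 3 - 1 = 2)
p(J) = sqrt(7) (p(J) = sqrt(5 + 2) = sqrt(7))
E = 53 (E = 3 + (5 + 5)*5 = 3 + 10*5 = 3 + 50 = 53)
v(m, O) = 53 + sqrt(7)
(8224 - 11310) + v(103, -34) = (8224 - 11310) + (53 + sqrt(7)) = -3086 + (53 + sqrt(7)) = -3033 + sqrt(7)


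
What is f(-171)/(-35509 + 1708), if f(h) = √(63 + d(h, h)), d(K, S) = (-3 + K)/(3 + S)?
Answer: -√12551/473214 ≈ -0.00023675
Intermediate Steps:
d(K, S) = (-3 + K)/(3 + S)
f(h) = √(63 + (-3 + h)/(3 + h))
f(-171)/(-35509 + 1708) = (√2*√((93 + 32*(-171))/(3 - 171)))/(-35509 + 1708) = (√2*√((93 - 5472)/(-168)))/(-33801) = (√2*√(-1/168*(-5379)))*(-1/33801) = (√2*√(1793/56))*(-1/33801) = (√2*(√25102/28))*(-1/33801) = (√12551/14)*(-1/33801) = -√12551/473214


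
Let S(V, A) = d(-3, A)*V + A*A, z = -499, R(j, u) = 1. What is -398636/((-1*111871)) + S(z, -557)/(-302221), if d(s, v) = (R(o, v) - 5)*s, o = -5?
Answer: 86438188225/33809765491 ≈ 2.5566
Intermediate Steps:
d(s, v) = -4*s (d(s, v) = (1 - 5)*s = -4*s)
S(V, A) = A**2 + 12*V (S(V, A) = (-4*(-3))*V + A*A = 12*V + A**2 = A**2 + 12*V)
-398636/((-1*111871)) + S(z, -557)/(-302221) = -398636/((-1*111871)) + ((-557)**2 + 12*(-499))/(-302221) = -398636/(-111871) + (310249 - 5988)*(-1/302221) = -398636*(-1/111871) + 304261*(-1/302221) = 398636/111871 - 304261/302221 = 86438188225/33809765491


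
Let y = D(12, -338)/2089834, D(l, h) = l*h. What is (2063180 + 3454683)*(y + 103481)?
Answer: 596641306561977287/1044917 ≈ 5.7099e+11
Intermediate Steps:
D(l, h) = h*l
y = -2028/1044917 (y = -338*12/2089834 = -4056*1/2089834 = -2028/1044917 ≈ -0.0019408)
(2063180 + 3454683)*(y + 103481) = (2063180 + 3454683)*(-2028/1044917 + 103481) = 5517863*(108129054049/1044917) = 596641306561977287/1044917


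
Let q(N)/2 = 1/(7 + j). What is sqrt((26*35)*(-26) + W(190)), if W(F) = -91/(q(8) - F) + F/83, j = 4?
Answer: I*sqrt(19736884117318)/28884 ≈ 153.81*I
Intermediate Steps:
q(N) = 2/11 (q(N) = 2/(7 + 4) = 2/11)
W(F) = -91/(2/11 - F) + F/83
sqrt((26*35)*(-26) + W(190)) = sqrt((26*35)*(-26) + (83083 - 2*190 + 11*190**2)/(83*(-2 + 11*190))) = sqrt(910*(-26) + (83083 - 380 + 11*36100)/(83*(-2 + 2090))) = sqrt(-23660 + (1/83)*(83083 - 380 + 397100)/2088) = sqrt(-23660 + (1/83)*(1/2088)*479803) = sqrt(-23660 + 479803/173304) = sqrt(-4099892837/173304) = I*sqrt(19736884117318)/28884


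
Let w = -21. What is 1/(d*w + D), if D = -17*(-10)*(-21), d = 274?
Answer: -1/9324 ≈ -0.00010725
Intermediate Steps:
D = -3570 (D = 170*(-21) = -3570)
1/(d*w + D) = 1/(274*(-21) - 3570) = 1/(-5754 - 3570) = 1/(-9324) = -1/9324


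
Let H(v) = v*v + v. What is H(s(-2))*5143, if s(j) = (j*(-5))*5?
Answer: 13114650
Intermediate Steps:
s(j) = -25*j (s(j) = -5*j*5 = -25*j)
H(v) = v + v² (H(v) = v² + v = v + v²)
H(s(-2))*5143 = ((-25*(-2))*(1 - 25*(-2)))*5143 = (50*(1 + 50))*5143 = (50*51)*5143 = 2550*5143 = 13114650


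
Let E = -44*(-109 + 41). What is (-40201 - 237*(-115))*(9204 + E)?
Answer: -157889416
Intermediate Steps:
E = 2992 (E = -44*(-68) = 2992)
(-40201 - 237*(-115))*(9204 + E) = (-40201 - 237*(-115))*(9204 + 2992) = (-40201 + 27255)*12196 = -12946*12196 = -157889416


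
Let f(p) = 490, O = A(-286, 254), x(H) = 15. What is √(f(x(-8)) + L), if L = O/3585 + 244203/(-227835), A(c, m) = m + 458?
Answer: √161144542500016785/18150855 ≈ 22.116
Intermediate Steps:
A(c, m) = 458 + m
O = 712 (O = 458 + 254 = 712)
L = -15849983/18150855 (L = 712/3585 + 244203/(-227835) = 712*(1/3585) + 244203*(-1/227835) = 712/3585 - 81401/75945 = -15849983/18150855 ≈ -0.87324)
√(f(x(-8)) + L) = √(490 - 15849983/18150855) = √(8878068967/18150855) = √161144542500016785/18150855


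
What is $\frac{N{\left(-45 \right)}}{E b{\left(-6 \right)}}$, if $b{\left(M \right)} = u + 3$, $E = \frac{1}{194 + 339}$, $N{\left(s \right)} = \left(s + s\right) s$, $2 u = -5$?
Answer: $4317300$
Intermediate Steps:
$u = - \frac{5}{2}$ ($u = \frac{1}{2} \left(-5\right) = - \frac{5}{2} \approx -2.5$)
$N{\left(s \right)} = 2 s^{2}$ ($N{\left(s \right)} = 2 s s = 2 s^{2}$)
$E = \frac{1}{533} \approx 0.0018762$
$b{\left(M \right)} = \frac{1}{2}$ ($b{\left(M \right)} = - \frac{5}{2} + 3 = \frac{1}{2}$)
$\frac{N{\left(-45 \right)}}{E b{\left(-6 \right)}} = \frac{2 \left(-45\right)^{2}}{\frac{1}{533} \cdot \frac{1}{2}} = 2 \cdot 2025 \frac{1}{\frac{1}{1066}} = 4050 \cdot 1066 = 4317300$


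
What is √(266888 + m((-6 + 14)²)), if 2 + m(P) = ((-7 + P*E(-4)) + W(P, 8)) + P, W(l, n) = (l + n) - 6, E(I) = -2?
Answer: √266881 ≈ 516.61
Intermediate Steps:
W(l, n) = -6 + l + n
m(P) = -7 (m(P) = -2 + (((-7 + P*(-2)) + (-6 + P + 8)) + P) = -2 + (((-7 - 2*P) + (2 + P)) + P) = -2 + ((-5 - P) + P) = -2 - 5 = -7)
√(266888 + m((-6 + 14)²)) = √(266888 - 7) = √266881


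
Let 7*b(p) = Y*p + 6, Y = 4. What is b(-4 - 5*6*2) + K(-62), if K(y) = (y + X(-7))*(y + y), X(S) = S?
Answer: 59642/7 ≈ 8520.3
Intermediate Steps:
b(p) = 6/7 + 4*p/7 (b(p) = (4*p + 6)/7 = (6 + 4*p)/7 = 6/7 + 4*p/7)
K(y) = 2*y*(-7 + y) (K(y) = (y - 7)*(y + y) = (-7 + y)*(2*y) = 2*y*(-7 + y))
b(-4 - 5*6*2) + K(-62) = (6/7 + 4*(-4 - 5*6*2)/7) + 2*(-62)*(-7 - 62) = (6/7 + 4*(-4 - 30*2)/7) + 2*(-62)*(-69) = (6/7 + 4*(-4 - 1*60)/7) + 8556 = (6/7 + 4*(-4 - 60)/7) + 8556 = (6/7 + (4/7)*(-64)) + 8556 = (6/7 - 256/7) + 8556 = -250/7 + 8556 = 59642/7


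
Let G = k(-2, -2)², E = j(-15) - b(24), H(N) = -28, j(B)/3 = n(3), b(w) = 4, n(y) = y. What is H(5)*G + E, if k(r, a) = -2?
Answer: -107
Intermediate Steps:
j(B) = 9 (j(B) = 3*3 = 9)
E = 5 (E = 9 - 1*4 = 9 - 4 = 5)
G = 4 (G = (-2)² = 4)
H(5)*G + E = -28*4 + 5 = -112 + 5 = -107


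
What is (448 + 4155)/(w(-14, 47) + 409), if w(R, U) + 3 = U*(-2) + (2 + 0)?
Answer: 4603/314 ≈ 14.659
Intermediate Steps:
w(R, U) = -1 - 2*U (w(R, U) = -3 + (U*(-2) + (2 + 0)) = -3 + (-2*U + 2) = -3 + (2 - 2*U) = -1 - 2*U)
(448 + 4155)/(w(-14, 47) + 409) = (448 + 4155)/((-1 - 2*47) + 409) = 4603/((-1 - 94) + 409) = 4603/(-95 + 409) = 4603/314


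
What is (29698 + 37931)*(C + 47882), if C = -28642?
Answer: 1301181960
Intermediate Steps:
(29698 + 37931)*(C + 47882) = (29698 + 37931)*(-28642 + 47882) = 67629*19240 = 1301181960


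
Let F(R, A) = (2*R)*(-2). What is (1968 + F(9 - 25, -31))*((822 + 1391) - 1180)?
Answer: 2099056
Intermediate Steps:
F(R, A) = -4*R
(1968 + F(9 - 25, -31))*((822 + 1391) - 1180) = (1968 - 4*(9 - 25))*((822 + 1391) - 1180) = (1968 - 4*(-16))*(2213 - 1180) = (1968 + 64)*1033 = 2032*1033 = 2099056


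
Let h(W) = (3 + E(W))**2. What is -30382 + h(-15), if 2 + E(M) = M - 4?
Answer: -30058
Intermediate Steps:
E(M) = -6 + M (E(M) = -2 + (M - 4) = -2 + (-4 + M) = -6 + M)
h(W) = (-3 + W)**2 (h(W) = (3 + (-6 + W))**2 = (-3 + W)**2)
-30382 + h(-15) = -30382 + (-3 - 15)**2 = -30382 + (-18)**2 = -30382 + 324 = -30058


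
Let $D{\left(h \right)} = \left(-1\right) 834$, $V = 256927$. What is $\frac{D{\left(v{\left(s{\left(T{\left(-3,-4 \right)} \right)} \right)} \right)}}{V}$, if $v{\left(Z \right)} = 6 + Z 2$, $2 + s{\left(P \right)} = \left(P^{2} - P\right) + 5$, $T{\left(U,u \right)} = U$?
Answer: $- \frac{834}{256927} \approx -0.0032461$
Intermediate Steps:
$s{\left(P \right)} = 3 + P^{2} - P$ ($s{\left(P \right)} = -2 + \left(\left(P^{2} - P\right) + 5\right) = -2 + \left(5 + P^{2} - P\right) = 3 + P^{2} - P$)
$v{\left(Z \right)} = 6 + 2 Z$
$D{\left(h \right)} = -834$
$\frac{D{\left(v{\left(s{\left(T{\left(-3,-4 \right)} \right)} \right)} \right)}}{V} = - \frac{834}{256927}$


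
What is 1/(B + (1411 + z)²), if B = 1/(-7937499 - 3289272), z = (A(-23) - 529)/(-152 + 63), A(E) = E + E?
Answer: 88927253091/178672171179061115 ≈ 4.9771e-7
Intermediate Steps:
A(E) = 2*E
z = 575/89 (z = (2*(-23) - 529)/(-152 + 63) = (-46 - 529)/(-89) = -575*(-1/89) = 575/89 ≈ 6.4607)
B = -1/11226771 (B = 1/(-11226771) = -1/11226771 ≈ -8.9073e-8)
1/(B + (1411 + z)²) = 1/(-1/11226771 + (1411 + 575/89)²) = 1/(-1/11226771 + (126154/89)²) = 1/(-1/11226771 + 15914831716/7921) = 1/(178672171179061115/88927253091) = 88927253091/178672171179061115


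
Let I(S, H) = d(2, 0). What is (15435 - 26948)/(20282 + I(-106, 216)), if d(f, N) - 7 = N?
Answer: -11513/20289 ≈ -0.56745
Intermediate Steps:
d(f, N) = 7 + N
I(S, H) = 7 (I(S, H) = 7 + 0 = 7)
(15435 - 26948)/(20282 + I(-106, 216)) = (15435 - 26948)/(20282 + 7) = -11513/20289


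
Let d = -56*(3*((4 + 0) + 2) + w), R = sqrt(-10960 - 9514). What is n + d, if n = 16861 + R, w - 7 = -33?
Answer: 17309 + I*sqrt(20474) ≈ 17309.0 + 143.09*I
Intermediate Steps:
w = -26 (w = 7 - 33 = -26)
R = I*sqrt(20474) (R = sqrt(-20474) = I*sqrt(20474) ≈ 143.09*I)
d = 448 (d = -56*(3*((4 + 0) + 2) - 26) = -56*(3*(4 + 2) - 26) = -56*(3*6 - 26) = -56*(18 - 26) = -56*(-8) = 448)
n = 16861 + I*sqrt(20474) ≈ 16861.0 + 143.09*I
n + d = (16861 + I*sqrt(20474)) + 448 = 17309 + I*sqrt(20474)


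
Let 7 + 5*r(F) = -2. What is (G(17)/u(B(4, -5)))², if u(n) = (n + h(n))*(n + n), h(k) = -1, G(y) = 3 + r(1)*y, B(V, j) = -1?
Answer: 4761/100 ≈ 47.610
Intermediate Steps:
r(F) = -9/5 (r(F) = -7/5 + (⅕)*(-2) = -7/5 - ⅖ = -9/5)
G(y) = 3 - 9*y/5
u(n) = 2*n*(-1 + n) (u(n) = (n - 1)*(n + n) = (-1 + n)*(2*n) = 2*n*(-1 + n))
(G(17)/u(B(4, -5)))² = ((3 - 9/5*17)/((2*(-1)*(-1 - 1))))² = ((3 - 153/5)/((2*(-1)*(-2))))² = (-138/5/4)² = (-138/5*¼)² = (-69/10)² = 4761/100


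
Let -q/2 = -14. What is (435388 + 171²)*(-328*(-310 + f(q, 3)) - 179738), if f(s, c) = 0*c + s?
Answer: -40535163218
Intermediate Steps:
q = 28 (q = -2*(-14) = 28)
f(s, c) = s (f(s, c) = 0 + s = s)
(435388 + 171²)*(-328*(-310 + f(q, 3)) - 179738) = (435388 + 171²)*(-328*(-310 + 28) - 179738) = (435388 + 29241)*(-328*(-282) - 179738) = 464629*(92496 - 179738) = 464629*(-87242) = -40535163218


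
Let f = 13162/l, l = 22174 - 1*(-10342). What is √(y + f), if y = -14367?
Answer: I*√3797415283090/16258 ≈ 119.86*I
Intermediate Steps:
l = 32516 (l = 22174 + 10342 = 32516)
f = 6581/16258 (f = 13162/32516 = 13162*(1/32516) = 6581/16258 ≈ 0.40479)
√(y + f) = √(-14367 + 6581/16258) = √(-233572105/16258) = I*√3797415283090/16258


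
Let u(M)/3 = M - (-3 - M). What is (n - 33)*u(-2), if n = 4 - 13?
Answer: 126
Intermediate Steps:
n = -9
u(M) = 9 + 6*M (u(M) = 3*(M - (-3 - M)) = 3*(M + (3 + M)) = 3*(3 + 2*M) = 9 + 6*M)
(n - 33)*u(-2) = (-9 - 33)*(9 + 6*(-2)) = -42*(9 - 12) = -42*(-3) = 126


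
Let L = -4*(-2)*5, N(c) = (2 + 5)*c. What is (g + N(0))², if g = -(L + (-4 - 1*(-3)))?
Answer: 1521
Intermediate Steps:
N(c) = 7*c
L = 40 (L = 8*5 = 40)
g = -39 (g = -(40 + (-4 - 1*(-3))) = -(40 + (-4 + 3)) = -(40 - 1) = -1*39 = -39)
(g + N(0))² = (-39 + 7*0)² = (-39 + 0)² = (-39)² = 1521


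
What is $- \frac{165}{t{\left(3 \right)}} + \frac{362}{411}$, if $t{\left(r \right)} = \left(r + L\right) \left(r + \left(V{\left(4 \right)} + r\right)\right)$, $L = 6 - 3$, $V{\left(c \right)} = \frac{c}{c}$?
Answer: $- \frac{17537}{5754} \approx -3.0478$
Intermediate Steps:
$V{\left(c \right)} = 1$
$L = 3$ ($L = 6 - 3 = 3$)
$t{\left(r \right)} = \left(1 + 2 r\right) \left(3 + r\right)$ ($t{\left(r \right)} = \left(r + 3\right) \left(r + \left(1 + r\right)\right) = \left(3 + r\right) \left(1 + 2 r\right) = \left(1 + 2 r\right) \left(3 + r\right)$)
$- \frac{165}{t{\left(3 \right)}} + \frac{362}{411} = - \frac{165}{3 + 2 \cdot 3^{2} + 7 \cdot 3} + \frac{362}{411} = - \frac{165}{3 + 2 \cdot 9 + 21} + 362 \cdot \frac{1}{411} = - \frac{165}{3 + 18 + 21} + \frac{362}{411} = - \frac{165}{42} + \frac{362}{411} = \left(-165\right) \frac{1}{42} + \frac{362}{411} = - \frac{55}{14} + \frac{362}{411} = - \frac{17537}{5754}$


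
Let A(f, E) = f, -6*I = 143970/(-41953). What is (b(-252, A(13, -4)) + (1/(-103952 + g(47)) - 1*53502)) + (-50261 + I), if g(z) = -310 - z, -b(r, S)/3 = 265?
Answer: -457551196871664/4376075477 ≈ -1.0456e+5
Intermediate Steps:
I = 23995/41953 (I = -23995/(-41953) = -23995*(-1)/41953 = -1/6*(-143970/41953) = 23995/41953 ≈ 0.57195)
b(r, S) = -795 (b(r, S) = -3*265 = -795)
(b(-252, A(13, -4)) + (1/(-103952 + g(47)) - 1*53502)) + (-50261 + I) = (-795 + (1/(-103952 + (-310 - 1*47)) - 1*53502)) + (-50261 + 23995/41953) = (-795 + (1/(-103952 + (-310 - 47)) - 53502)) - 2108575738/41953 = (-795 + (1/(-103952 - 357) - 53502)) - 2108575738/41953 = (-795 + (1/(-104309) - 53502)) - 2108575738/41953 = (-795 + (-1/104309 - 53502)) - 2108575738/41953 = (-795 - 5580740119/104309) - 2108575738/41953 = -5663665774/104309 - 2108575738/41953 = -457551196871664/4376075477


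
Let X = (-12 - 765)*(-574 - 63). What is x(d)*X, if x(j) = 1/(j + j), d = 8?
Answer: 494949/16 ≈ 30934.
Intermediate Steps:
x(j) = 1/(2*j)
X = 494949 (X = -777*(-637) = 494949)
x(d)*X = ((½)/8)*494949 = ((½)*(⅛))*494949 = (1/16)*494949 = 494949/16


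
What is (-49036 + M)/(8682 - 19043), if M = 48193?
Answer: 843/10361 ≈ 0.081363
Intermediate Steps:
(-49036 + M)/(8682 - 19043) = (-49036 + 48193)/(8682 - 19043) = -843/(-10361) = -843*(-1/10361) = 843/10361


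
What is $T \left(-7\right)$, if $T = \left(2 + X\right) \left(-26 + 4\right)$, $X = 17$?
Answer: $2926$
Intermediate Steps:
$T = -418$ ($T = \left(2 + 17\right) \left(-26 + 4\right) = 19 \left(-22\right) = -418$)
$T \left(-7\right) = \left(-418\right) \left(-7\right) = 2926$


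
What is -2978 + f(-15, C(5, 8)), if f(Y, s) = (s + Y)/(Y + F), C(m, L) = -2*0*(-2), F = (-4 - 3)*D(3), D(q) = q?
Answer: -35731/12 ≈ -2977.6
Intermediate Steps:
F = -21 (F = (-4 - 3)*3 = -7*3 = -21)
C(m, L) = 0 (C(m, L) = 0*(-2) = 0)
f(Y, s) = (Y + s)/(-21 + Y) (f(Y, s) = (s + Y)/(Y - 21) = (Y + s)/(-21 + Y))
-2978 + f(-15, C(5, 8)) = -2978 + (-15 + 0)/(-21 - 15) = -2978 - 15/(-36) = -2978 - 1/36*(-15) = -2978 + 5/12 = -35731/12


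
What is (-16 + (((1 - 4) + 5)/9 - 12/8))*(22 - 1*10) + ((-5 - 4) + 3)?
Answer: -640/3 ≈ -213.33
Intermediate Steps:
(-16 + (((1 - 4) + 5)/9 - 12/8))*(22 - 1*10) + ((-5 - 4) + 3) = (-16 + ((-3 + 5)*(1/9) - 12*1/8))*(22 - 10) + (-9 + 3) = (-16 + (2*(1/9) - 3/2))*12 - 6 = (-16 + (2/9 - 3/2))*12 - 6 = (-16 - 23/18)*12 - 6 = -311/18*12 - 6 = -622/3 - 6 = -640/3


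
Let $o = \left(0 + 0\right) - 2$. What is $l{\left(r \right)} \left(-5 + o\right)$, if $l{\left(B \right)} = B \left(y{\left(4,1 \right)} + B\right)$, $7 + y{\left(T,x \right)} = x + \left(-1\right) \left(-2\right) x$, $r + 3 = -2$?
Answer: $-315$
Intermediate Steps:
$r = -5$ ($r = -3 - 2 = -5$)
$y{\left(T,x \right)} = -7 + 3 x$ ($y{\left(T,x \right)} = -7 + \left(x + \left(-1\right) \left(-2\right) x\right) = -7 + \left(x + 2 x\right) = -7 + 3 x$)
$l{\left(B \right)} = B \left(-4 + B\right)$ ($l{\left(B \right)} = B \left(\left(-7 + 3 \cdot 1\right) + B\right) = B \left(\left(-7 + 3\right) + B\right) = B \left(-4 + B\right)$)
$o = -2$ ($o = 0 - 2 = -2$)
$l{\left(r \right)} \left(-5 + o\right) = - 5 \left(-4 - 5\right) \left(-5 - 2\right) = \left(-5\right) \left(-9\right) \left(-7\right) = 45 \left(-7\right) = -315$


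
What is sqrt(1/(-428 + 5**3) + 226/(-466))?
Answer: 2*I*sqrt(608422182)/70599 ≈ 0.69877*I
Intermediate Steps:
sqrt(1/(-428 + 5**3) + 226/(-466)) = sqrt(1/(-428 + 125) + 226*(-1/466)) = sqrt(1/(-303) - 113/233) = sqrt(-1/303 - 113/233) = sqrt(-34472/70599) = 2*I*sqrt(608422182)/70599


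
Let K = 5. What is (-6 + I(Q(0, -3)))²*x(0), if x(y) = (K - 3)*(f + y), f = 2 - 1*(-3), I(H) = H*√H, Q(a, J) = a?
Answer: 360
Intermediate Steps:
I(H) = H^(3/2)
f = 5 (f = 2 + 3 = 5)
x(y) = 10 + 2*y (x(y) = (5 - 3)*(5 + y) = 2*(5 + y) = 10 + 2*y)
(-6 + I(Q(0, -3)))²*x(0) = (-6 + 0^(3/2))²*(10 + 2*0) = (-6 + 0)²*(10 + 0) = (-6)²*10 = 36*10 = 360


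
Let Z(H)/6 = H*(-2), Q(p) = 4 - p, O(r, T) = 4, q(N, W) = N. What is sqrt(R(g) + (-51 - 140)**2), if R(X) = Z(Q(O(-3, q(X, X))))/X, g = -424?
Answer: 191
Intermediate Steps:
Z(H) = -12*H (Z(H) = 6*(H*(-2)) = 6*(-2*H) = -12*H)
R(X) = 0 (R(X) = (-12*(4 - 1*4))/X = (-12*(4 - 4))/X = (-12*0)/X = 0/X = 0)
sqrt(R(g) + (-51 - 140)**2) = sqrt(0 + (-51 - 140)**2) = sqrt(0 + (-191)**2) = sqrt(0 + 36481) = sqrt(36481) = 191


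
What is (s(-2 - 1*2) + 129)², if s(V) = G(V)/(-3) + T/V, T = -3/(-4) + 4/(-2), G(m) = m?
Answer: 39325441/2304 ≈ 17068.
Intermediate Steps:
T = -5/4 (T = -3*(-¼) + 4*(-½) = ¾ - 2 = -5/4 ≈ -1.2500)
s(V) = -5/(4*V) - V/3 (s(V) = V/(-3) - 5/(4*V) = V*(-⅓) - 5/(4*V) = -V/3 - 5/(4*V) = -5/(4*V) - V/3)
(s(-2 - 1*2) + 129)² = ((-5/(4*(-2 - 1*2)) - (-2 - 1*2)/3) + 129)² = ((-5/(4*(-2 - 2)) - (-2 - 2)/3) + 129)² = ((-5/4/(-4) - ⅓*(-4)) + 129)² = ((-5/4*(-¼) + 4/3) + 129)² = ((5/16 + 4/3) + 129)² = (79/48 + 129)² = (6271/48)² = 39325441/2304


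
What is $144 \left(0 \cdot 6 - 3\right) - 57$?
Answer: $-489$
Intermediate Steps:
$144 \left(0 \cdot 6 - 3\right) - 57 = 144 \left(0 - 3\right) - 57 = 144 \left(-3\right) - 57 = -432 - 57 = -489$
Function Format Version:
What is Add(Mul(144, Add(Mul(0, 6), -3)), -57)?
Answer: -489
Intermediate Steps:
Add(Mul(144, Add(Mul(0, 6), -3)), -57) = Add(Mul(144, Add(0, -3)), -57) = Add(Mul(144, -3), -57) = Add(-432, -57) = -489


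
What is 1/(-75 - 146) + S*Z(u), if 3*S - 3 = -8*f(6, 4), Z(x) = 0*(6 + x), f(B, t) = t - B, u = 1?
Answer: -1/221 ≈ -0.0045249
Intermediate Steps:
Z(x) = 0
S = 19/3 (S = 1 + (-8*(4 - 1*6))/3 = 1 + (-8*(4 - 6))/3 = 1 + (-8*(-2))/3 = 1 + (1/3)*16 = 1 + 16/3 = 19/3 ≈ 6.3333)
1/(-75 - 146) + S*Z(u) = 1/(-75 - 146) + (19/3)*0 = 1/(-221) + 0 = -1/221 + 0 = -1/221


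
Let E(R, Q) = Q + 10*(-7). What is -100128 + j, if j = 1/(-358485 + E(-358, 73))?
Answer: -35894085697/358482 ≈ -1.0013e+5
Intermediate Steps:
E(R, Q) = -70 + Q (E(R, Q) = Q - 70 = -70 + Q)
j = -1/358482 (j = 1/(-358485 + (-70 + 73)) = 1/(-358485 + 3) = 1/(-358482) = -1/358482 ≈ -2.7895e-6)
-100128 + j = -100128 - 1/358482 = -35894085697/358482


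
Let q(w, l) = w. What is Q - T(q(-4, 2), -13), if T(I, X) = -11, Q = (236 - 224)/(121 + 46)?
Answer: 1849/167 ≈ 11.072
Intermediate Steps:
Q = 12/167 ≈ 0.071856
Q - T(q(-4, 2), -13) = 12/167 - 1*(-11) = 12/167 + 11 = 1849/167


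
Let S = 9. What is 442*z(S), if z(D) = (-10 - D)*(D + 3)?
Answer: -100776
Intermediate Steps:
z(D) = (-10 - D)*(3 + D)
442*z(S) = 442*(-30 - 1*9² - 13*9) = 442*(-30 - 1*81 - 117) = 442*(-30 - 81 - 117) = 442*(-228) = -100776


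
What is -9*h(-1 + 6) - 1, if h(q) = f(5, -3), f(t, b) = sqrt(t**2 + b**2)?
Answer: -1 - 9*sqrt(34) ≈ -53.479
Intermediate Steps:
f(t, b) = sqrt(b**2 + t**2)
h(q) = sqrt(34) (h(q) = sqrt((-3)**2 + 5**2) = sqrt(9 + 25) = sqrt(34))
-9*h(-1 + 6) - 1 = -9*sqrt(34) - 1 = -1 - 9*sqrt(34)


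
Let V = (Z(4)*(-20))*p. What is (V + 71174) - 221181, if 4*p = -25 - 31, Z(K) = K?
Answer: -148887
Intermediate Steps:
p = -14 (p = (-25 - 31)/4 = (1/4)*(-56) = -14)
V = 1120 (V = (4*(-20))*(-14) = -80*(-14) = 1120)
(V + 71174) - 221181 = (1120 + 71174) - 221181 = 72294 - 221181 = -148887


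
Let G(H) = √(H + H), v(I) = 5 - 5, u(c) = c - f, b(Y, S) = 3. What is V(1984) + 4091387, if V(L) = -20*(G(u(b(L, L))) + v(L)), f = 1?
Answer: 4091347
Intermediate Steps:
u(c) = -1 + c (u(c) = c - 1*1 = c - 1 = -1 + c)
v(I) = 0
G(H) = √2*√H (G(H) = √(2*H) = √2*√H)
V(L) = -40 (V(L) = -20*(√2*√(-1 + 3) + 0) = -20*(√2*√2 + 0) = -20*(2 + 0) = -20*2 = -40)
V(1984) + 4091387 = -40 + 4091387 = 4091347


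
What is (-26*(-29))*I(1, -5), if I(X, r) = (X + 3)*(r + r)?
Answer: -30160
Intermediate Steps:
I(X, r) = 2*r*(3 + X) (I(X, r) = (3 + X)*(2*r) = 2*r*(3 + X))
(-26*(-29))*I(1, -5) = (-26*(-29))*(2*(-5)*(3 + 1)) = 754*(2*(-5)*4) = 754*(-40) = -30160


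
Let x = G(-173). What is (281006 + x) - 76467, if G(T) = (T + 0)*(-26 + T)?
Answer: 238966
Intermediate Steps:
G(T) = T*(-26 + T)
x = 34427 (x = -173*(-26 - 173) = -173*(-199) = 34427)
(281006 + x) - 76467 = (281006 + 34427) - 76467 = 315433 - 76467 = 238966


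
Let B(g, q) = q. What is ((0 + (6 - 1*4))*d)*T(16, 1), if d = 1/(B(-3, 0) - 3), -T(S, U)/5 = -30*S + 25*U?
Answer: -4550/3 ≈ -1516.7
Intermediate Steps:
T(S, U) = -125*U + 150*S (T(S, U) = -5*(-30*S + 25*U) = -125*U + 150*S)
d = -⅓ (d = 1/(0 - 3) = 1/(-3) = -⅓ ≈ -0.33333)
((0 + (6 - 1*4))*d)*T(16, 1) = ((0 + (6 - 1*4))*(-⅓))*(-125*1 + 150*16) = ((0 + (6 - 4))*(-⅓))*(-125 + 2400) = ((0 + 2)*(-⅓))*2275 = (2*(-⅓))*2275 = -⅔*2275 = -4550/3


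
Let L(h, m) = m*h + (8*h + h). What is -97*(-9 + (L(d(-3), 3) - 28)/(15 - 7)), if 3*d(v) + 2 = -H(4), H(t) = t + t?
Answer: 3395/2 ≈ 1697.5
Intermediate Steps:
H(t) = 2*t
d(v) = -10/3 (d(v) = -⅔ + (-2*4)/3 = -⅔ + (-1*8)/3 = -⅔ + (⅓)*(-8) = -⅔ - 8/3 = -10/3)
L(h, m) = 9*h + h*m (L(h, m) = h*m + 9*h = 9*h + h*m)
-97*(-9 + (L(d(-3), 3) - 28)/(15 - 7)) = -97*(-9 + (-10*(9 + 3)/3 - 28)/(15 - 7)) = -97*(-9 + (-10/3*12 - 28)/8) = -97*(-9 + (-40 - 28)*(⅛)) = -97*(-9 - 68*⅛) = -97*(-9 - 17/2) = -97*(-35/2) = 3395/2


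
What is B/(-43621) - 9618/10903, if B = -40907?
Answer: 26462243/475599763 ≈ 0.055640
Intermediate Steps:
B/(-43621) - 9618/10903 = -40907/(-43621) - 9618/10903 = -40907*(-1/43621) - 9618*1/10903 = 40907/43621 - 9618/10903 = 26462243/475599763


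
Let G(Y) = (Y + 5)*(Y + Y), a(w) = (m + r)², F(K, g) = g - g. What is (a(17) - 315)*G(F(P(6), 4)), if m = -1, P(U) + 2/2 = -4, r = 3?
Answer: 0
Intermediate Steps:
P(U) = -5 (P(U) = -1 - 4 = -5)
F(K, g) = 0
a(w) = 4 (a(w) = (-1 + 3)² = 2² = 4)
G(Y) = 2*Y*(5 + Y) (G(Y) = (5 + Y)*(2*Y) = 2*Y*(5 + Y))
(a(17) - 315)*G(F(P(6), 4)) = (4 - 315)*(2*0*(5 + 0)) = -622*0*5 = -311*0 = 0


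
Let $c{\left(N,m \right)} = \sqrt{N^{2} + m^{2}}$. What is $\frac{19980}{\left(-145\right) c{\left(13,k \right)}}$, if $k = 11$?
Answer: $- \frac{1998 \sqrt{290}}{4205} \approx -8.0915$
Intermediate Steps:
$\frac{19980}{\left(-145\right) c{\left(13,k \right)}} = \frac{19980}{\left(-145\right) \sqrt{13^{2} + 11^{2}}} = \frac{19980}{\left(-145\right) \sqrt{169 + 121}} = \frac{19980}{\left(-145\right) \sqrt{290}} = 19980 \left(- \frac{\sqrt{290}}{42050}\right) = - \frac{1998 \sqrt{290}}{4205}$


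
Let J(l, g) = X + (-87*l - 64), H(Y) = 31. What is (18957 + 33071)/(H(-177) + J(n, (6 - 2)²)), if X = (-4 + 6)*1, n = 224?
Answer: -52028/19519 ≈ -2.6655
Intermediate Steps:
X = 2 (X = 2*1 = 2)
J(l, g) = -62 - 87*l (J(l, g) = 2 + (-87*l - 64) = 2 + (-64 - 87*l) = -62 - 87*l)
(18957 + 33071)/(H(-177) + J(n, (6 - 2)²)) = (18957 + 33071)/(31 + (-62 - 87*224)) = 52028/(31 + (-62 - 19488)) = 52028/(31 - 19550) = 52028/(-19519) = 52028*(-1/19519) = -52028/19519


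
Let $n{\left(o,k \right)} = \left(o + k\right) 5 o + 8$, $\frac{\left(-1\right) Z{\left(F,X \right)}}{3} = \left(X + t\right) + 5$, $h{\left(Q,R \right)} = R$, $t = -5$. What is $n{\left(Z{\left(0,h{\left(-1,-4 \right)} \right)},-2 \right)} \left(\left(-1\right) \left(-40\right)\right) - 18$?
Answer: $24302$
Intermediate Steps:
$Z{\left(F,X \right)} = - 3 X$ ($Z{\left(F,X \right)} = - 3 \left(\left(X - 5\right) + 5\right) = - 3 \left(\left(-5 + X\right) + 5\right) = - 3 X$)
$n{\left(o,k \right)} = 8 + o \left(5 k + 5 o\right)$ ($n{\left(o,k \right)} = \left(k + o\right) 5 o + 8 = \left(5 k + 5 o\right) o + 8 = o \left(5 k + 5 o\right) + 8 = 8 + o \left(5 k + 5 o\right)$)
$n{\left(Z{\left(0,h{\left(-1,-4 \right)} \right)},-2 \right)} \left(\left(-1\right) \left(-40\right)\right) - 18 = \left(8 + 5 \left(\left(-3\right) \left(-4\right)\right)^{2} + 5 \left(-2\right) \left(\left(-3\right) \left(-4\right)\right)\right) \left(\left(-1\right) \left(-40\right)\right) - 18 = \left(8 + 5 \cdot 12^{2} + 5 \left(-2\right) 12\right) 40 - 18 = \left(8 + 5 \cdot 144 - 120\right) 40 - 18 = \left(8 + 720 - 120\right) 40 - 18 = 608 \cdot 40 - 18 = 24320 - 18 = 24302$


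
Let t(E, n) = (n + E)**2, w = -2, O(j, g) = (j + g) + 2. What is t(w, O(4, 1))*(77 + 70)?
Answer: 3675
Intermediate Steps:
O(j, g) = 2 + g + j (O(j, g) = (g + j) + 2 = 2 + g + j)
t(E, n) = (E + n)**2
t(w, O(4, 1))*(77 + 70) = (-2 + (2 + 1 + 4))**2*(77 + 70) = (-2 + 7)**2*147 = 5**2*147 = 25*147 = 3675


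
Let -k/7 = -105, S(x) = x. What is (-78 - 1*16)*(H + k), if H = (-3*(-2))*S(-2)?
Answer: -67962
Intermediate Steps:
k = 735 (k = -7*(-105) = 735)
H = -12 (H = -3*(-2)*(-2) = 6*(-2) = -12)
(-78 - 1*16)*(H + k) = (-78 - 1*16)*(-12 + 735) = (-78 - 16)*723 = -94*723 = -67962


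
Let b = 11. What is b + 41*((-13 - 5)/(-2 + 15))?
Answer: -595/13 ≈ -45.769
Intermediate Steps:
b + 41*((-13 - 5)/(-2 + 15)) = 11 + 41*((-13 - 5)/(-2 + 15)) = 11 + 41*(-18/13) = 11 - 738/13 = -595/13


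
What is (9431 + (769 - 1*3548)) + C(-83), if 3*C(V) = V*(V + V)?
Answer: 33734/3 ≈ 11245.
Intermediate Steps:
C(V) = 2*V²/3 (C(V) = (V*(V + V))/3 = (V*(2*V))/3 = (2*V²)/3 = 2*V²/3)
(9431 + (769 - 1*3548)) + C(-83) = (9431 + (769 - 1*3548)) + (⅔)*(-83)² = (9431 + (769 - 3548)) + (⅔)*6889 = (9431 - 2779) + 13778/3 = 6652 + 13778/3 = 33734/3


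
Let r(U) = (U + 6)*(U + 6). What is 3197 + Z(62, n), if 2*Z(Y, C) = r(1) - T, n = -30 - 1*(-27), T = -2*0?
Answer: 6443/2 ≈ 3221.5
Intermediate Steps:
r(U) = (6 + U)² (r(U) = (6 + U)*(6 + U) = (6 + U)²)
T = 0
n = -3 (n = -30 + 27 = -3)
Z(Y, C) = 49/2 (Z(Y, C) = ((6 + 1)² - 1*0)/2 = (7² + 0)/2 = (49 + 0)/2 = (½)*49 = 49/2)
3197 + Z(62, n) = 3197 + 49/2 = 6443/2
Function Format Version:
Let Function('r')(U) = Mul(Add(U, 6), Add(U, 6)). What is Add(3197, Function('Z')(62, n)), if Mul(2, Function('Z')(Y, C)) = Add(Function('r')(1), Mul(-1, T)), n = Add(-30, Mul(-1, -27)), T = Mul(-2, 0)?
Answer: Rational(6443, 2) ≈ 3221.5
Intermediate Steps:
Function('r')(U) = Pow(Add(6, U), 2) (Function('r')(U) = Mul(Add(6, U), Add(6, U)) = Pow(Add(6, U), 2))
T = 0
n = -3 (n = Add(-30, 27) = -3)
Function('Z')(Y, C) = Rational(49, 2) (Function('Z')(Y, C) = Mul(Rational(1, 2), Add(Pow(Add(6, 1), 2), Mul(-1, 0))) = Mul(Rational(1, 2), Add(Pow(7, 2), 0)) = Mul(Rational(1, 2), Add(49, 0)) = Mul(Rational(1, 2), 49) = Rational(49, 2))
Add(3197, Function('Z')(62, n)) = Add(3197, Rational(49, 2)) = Rational(6443, 2)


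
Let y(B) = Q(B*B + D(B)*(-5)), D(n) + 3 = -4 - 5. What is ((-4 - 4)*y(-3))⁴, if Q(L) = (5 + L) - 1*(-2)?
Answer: 136651472896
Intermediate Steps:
D(n) = -12 (D(n) = -3 + (-4 - 5) = -3 - 9 = -12)
Q(L) = 7 + L (Q(L) = (5 + L) + 2 = 7 + L)
y(B) = 67 + B² (y(B) = 7 + (B*B - 12*(-5)) = 7 + (B² + 60) = 7 + (60 + B²) = 67 + B²)
((-4 - 4)*y(-3))⁴ = ((-4 - 4)*(67 + (-3)²))⁴ = (-8*(67 + 9))⁴ = (-8*76)⁴ = (-608)⁴ = 136651472896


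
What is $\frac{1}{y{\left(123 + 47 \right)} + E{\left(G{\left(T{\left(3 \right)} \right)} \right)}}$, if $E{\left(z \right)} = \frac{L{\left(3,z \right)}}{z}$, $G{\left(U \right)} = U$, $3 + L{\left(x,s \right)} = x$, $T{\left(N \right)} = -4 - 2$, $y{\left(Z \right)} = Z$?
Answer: $\frac{1}{170} \approx 0.0058824$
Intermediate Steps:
$T{\left(N \right)} = -6$ ($T{\left(N \right)} = -4 - 2 = -6$)
$L{\left(x,s \right)} = -3 + x$
$E{\left(z \right)} = 0$ ($E{\left(z \right)} = \frac{-3 + 3}{z} = \frac{0}{z} = 0$)
$\frac{1}{y{\left(123 + 47 \right)} + E{\left(G{\left(T{\left(3 \right)} \right)} \right)}} = \frac{1}{\left(123 + 47\right) + 0} = \frac{1}{170 + 0} = \frac{1}{170}$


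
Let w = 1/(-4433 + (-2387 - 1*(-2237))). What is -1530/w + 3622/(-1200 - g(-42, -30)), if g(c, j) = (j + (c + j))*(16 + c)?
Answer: 13505090929/1926 ≈ 7.0120e+6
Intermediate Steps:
g(c, j) = (16 + c)*(c + 2*j) (g(c, j) = (c + 2*j)*(16 + c) = (16 + c)*(c + 2*j))
w = -1/4583 (w = 1/(-4433 + (-2387 + 2237)) = 1/(-4433 - 150) = 1/(-4583) = -1/4583 ≈ -0.00021820)
-1530/w + 3622/(-1200 - g(-42, -30)) = -1530/(-1/4583) + 3622/(-1200 - ((-42)² + 16*(-42) + 32*(-30) + 2*(-42)*(-30))) = -1530*(-4583) + 3622/(-1200 - (1764 - 672 - 960 + 2520)) = 7011990 + 3622/(-1200 - 1*2652) = 7011990 + 3622/(-1200 - 2652) = 7011990 + 3622/(-3852) = 7011990 + 3622*(-1/3852) = 7011990 - 1811/1926 = 13505090929/1926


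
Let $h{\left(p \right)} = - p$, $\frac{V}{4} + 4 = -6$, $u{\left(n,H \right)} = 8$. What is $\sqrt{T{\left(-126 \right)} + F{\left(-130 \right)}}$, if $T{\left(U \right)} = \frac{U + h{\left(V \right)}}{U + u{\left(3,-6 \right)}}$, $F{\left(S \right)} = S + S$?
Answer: $\frac{i \sqrt{902523}}{59} \approx 16.102 i$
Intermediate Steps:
$F{\left(S \right)} = 2 S$
$V = -40$ ($V = -16 + 4 \left(-6\right) = -16 - 24 = -40$)
$T{\left(U \right)} = \frac{40 + U}{8 + U}$ ($T{\left(U \right)} = \frac{U - -40}{U + 8} = \frac{U + 40}{8 + U} = \frac{40 + U}{8 + U}$)
$\sqrt{T{\left(-126 \right)} + F{\left(-130 \right)}} = \sqrt{\frac{40 - 126}{8 - 126} + 2 \left(-130\right)} = \sqrt{\frac{1}{-118} \left(-86\right) - 260} = \sqrt{\left(- \frac{1}{118}\right) \left(-86\right) - 260} = \sqrt{\frac{43}{59} - 260} = \sqrt{- \frac{15297}{59}} = \frac{i \sqrt{902523}}{59}$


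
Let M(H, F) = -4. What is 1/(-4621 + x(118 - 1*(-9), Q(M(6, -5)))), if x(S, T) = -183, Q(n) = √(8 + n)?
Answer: -1/4804 ≈ -0.00020816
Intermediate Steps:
1/(-4621 + x(118 - 1*(-9), Q(M(6, -5)))) = 1/(-4621 - 183) = 1/(-4804) = -1/4804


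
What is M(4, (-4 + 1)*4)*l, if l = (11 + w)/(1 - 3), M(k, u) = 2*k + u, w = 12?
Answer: 46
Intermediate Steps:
M(k, u) = u + 2*k
l = -23/2 (l = (11 + 12)/(1 - 3) = 23/(-2) = 23*(-½) = -23/2 ≈ -11.500)
M(4, (-4 + 1)*4)*l = ((-4 + 1)*4 + 2*4)*(-23/2) = (-3*4 + 8)*(-23/2) = (-12 + 8)*(-23/2) = -4*(-23/2) = 46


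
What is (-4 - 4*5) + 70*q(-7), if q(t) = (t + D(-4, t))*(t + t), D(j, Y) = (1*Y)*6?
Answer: 47996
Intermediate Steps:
D(j, Y) = 6*Y (D(j, Y) = Y*6 = 6*Y)
q(t) = 14*t² (q(t) = (t + 6*t)*(t + t) = (7*t)*(2*t) = 14*t²)
(-4 - 4*5) + 70*q(-7) = (-4 - 4*5) + 70*(14*(-7)²) = (-4 - 20) + 70*(14*49) = -24 + 70*686 = -24 + 48020 = 47996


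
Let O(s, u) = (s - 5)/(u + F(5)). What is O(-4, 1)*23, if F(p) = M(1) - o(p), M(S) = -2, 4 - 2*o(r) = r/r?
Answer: 414/5 ≈ 82.800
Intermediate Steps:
o(r) = 3/2 (o(r) = 2 - r/(2*r) = 2 - ½*1 = 2 - ½ = 3/2)
F(p) = -7/2 (F(p) = -2 - 1*3/2 = -2 - 3/2 = -7/2)
O(s, u) = (-5 + s)/(-7/2 + u) (O(s, u) = (s - 5)/(u - 7/2) = (-5 + s)/(-7/2 + u))
O(-4, 1)*23 = (2*(-5 - 4)/(-7 + 2*1))*23 = (2*(-9)/(-7 + 2))*23 = (2*(-9)/(-5))*23 = (2*(-⅕)*(-9))*23 = (18/5)*23 = 414/5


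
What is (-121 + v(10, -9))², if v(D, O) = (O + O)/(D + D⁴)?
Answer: 366768316996/25050025 ≈ 14641.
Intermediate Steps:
v(D, O) = 2*O/(D + D⁴) (v(D, O) = (2*O)/(D + D⁴) = 2*O/(D + D⁴))
(-121 + v(10, -9))² = (-121 + 2*(-9)/(10 + 10⁴))² = (-121 + 2*(-9)/(10 + 10000))² = (-121 + 2*(-9)/10010)² = (-121 + 2*(-9)*(1/10010))² = (-121 - 9/5005)² = (-605614/5005)² = 366768316996/25050025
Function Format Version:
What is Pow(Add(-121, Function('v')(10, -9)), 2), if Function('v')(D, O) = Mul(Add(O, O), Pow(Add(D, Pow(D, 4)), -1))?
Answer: Rational(366768316996, 25050025) ≈ 14641.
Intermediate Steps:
Function('v')(D, O) = Mul(2, O, Pow(Add(D, Pow(D, 4)), -1)) (Function('v')(D, O) = Mul(Mul(2, O), Pow(Add(D, Pow(D, 4)), -1)) = Mul(2, O, Pow(Add(D, Pow(D, 4)), -1)))
Pow(Add(-121, Function('v')(10, -9)), 2) = Pow(Add(-121, Mul(2, -9, Pow(Add(10, Pow(10, 4)), -1))), 2) = Pow(Add(-121, Mul(2, -9, Pow(Add(10, 10000), -1))), 2) = Pow(Add(-121, Mul(2, -9, Pow(10010, -1))), 2) = Pow(Add(-121, Mul(2, -9, Rational(1, 10010))), 2) = Pow(Add(-121, Rational(-9, 5005)), 2) = Pow(Rational(-605614, 5005), 2) = Rational(366768316996, 25050025)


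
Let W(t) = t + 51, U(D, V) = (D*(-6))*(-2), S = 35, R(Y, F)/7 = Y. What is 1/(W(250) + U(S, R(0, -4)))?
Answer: 1/721 ≈ 0.0013870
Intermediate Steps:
R(Y, F) = 7*Y
U(D, V) = 12*D (U(D, V) = -6*D*(-2) = 12*D)
W(t) = 51 + t
1/(W(250) + U(S, R(0, -4))) = 1/((51 + 250) + 12*35) = 1/(301 + 420) = 1/721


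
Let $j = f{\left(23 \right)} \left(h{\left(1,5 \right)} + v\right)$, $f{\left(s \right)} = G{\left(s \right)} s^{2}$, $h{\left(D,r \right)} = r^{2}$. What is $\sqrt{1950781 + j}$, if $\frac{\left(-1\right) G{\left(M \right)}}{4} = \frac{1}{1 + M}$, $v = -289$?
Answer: $\sqrt{1974057} \approx 1405.0$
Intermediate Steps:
$G{\left(M \right)} = - \frac{4}{1 + M}$
$f{\left(s \right)} = - \frac{4 s^{2}}{1 + s}$ ($f{\left(s \right)} = - \frac{4}{1 + s} s^{2} = - \frac{4 s^{2}}{1 + s}$)
$j = 23276$ ($j = - \frac{4 \cdot 23^{2}}{1 + 23} \left(5^{2} - 289\right) = \left(-4\right) 529 \cdot \frac{1}{24} \left(25 - 289\right) = \left(-4\right) 529 \cdot \frac{1}{24} \left(-264\right) = \left(- \frac{529}{6}\right) \left(-264\right) = 23276$)
$\sqrt{1950781 + j} = \sqrt{1950781 + 23276} = \sqrt{1974057}$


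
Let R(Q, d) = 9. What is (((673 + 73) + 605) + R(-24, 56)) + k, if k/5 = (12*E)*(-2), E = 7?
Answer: 520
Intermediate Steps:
k = -840 (k = 5*((12*7)*(-2)) = 5*(84*(-2)) = 5*(-168) = -840)
(((673 + 73) + 605) + R(-24, 56)) + k = (((673 + 73) + 605) + 9) - 840 = ((746 + 605) + 9) - 840 = (1351 + 9) - 840 = 1360 - 840 = 520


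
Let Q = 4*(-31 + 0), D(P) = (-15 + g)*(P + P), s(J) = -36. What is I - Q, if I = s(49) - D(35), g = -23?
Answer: 2748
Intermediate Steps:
D(P) = -76*P (D(P) = (-15 - 23)*(P + P) = -76*P)
Q = -124 (Q = 4*(-31) = -124)
I = 2624 (I = -36 - (-76)*35 = -36 - 1*(-2660) = -36 + 2660 = 2624)
I - Q = 2624 - 1*(-124) = 2624 + 124 = 2748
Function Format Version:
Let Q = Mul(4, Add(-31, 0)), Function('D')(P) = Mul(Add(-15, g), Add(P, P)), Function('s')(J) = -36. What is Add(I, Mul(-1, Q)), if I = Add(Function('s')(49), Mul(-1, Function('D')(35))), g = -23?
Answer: 2748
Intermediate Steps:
Function('D')(P) = Mul(-76, P) (Function('D')(P) = Mul(Add(-15, -23), Add(P, P)) = Mul(-38, Mul(2, P)) = Mul(-76, P))
Q = -124 (Q = Mul(4, -31) = -124)
I = 2624 (I = Add(-36, Mul(-1, Mul(-76, 35))) = Add(-36, Mul(-1, -2660)) = Add(-36, 2660) = 2624)
Add(I, Mul(-1, Q)) = Add(2624, Mul(-1, -124)) = Add(2624, 124) = 2748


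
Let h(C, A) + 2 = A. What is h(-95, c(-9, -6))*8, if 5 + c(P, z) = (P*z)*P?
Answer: -3944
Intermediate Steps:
c(P, z) = -5 + z*P**2 (c(P, z) = -5 + (P*z)*P = -5 + z*P**2)
h(C, A) = -2 + A
h(-95, c(-9, -6))*8 = (-2 + (-5 - 6*(-9)**2))*8 = (-2 + (-5 - 6*81))*8 = (-2 + (-5 - 486))*8 = (-2 - 491)*8 = -493*8 = -3944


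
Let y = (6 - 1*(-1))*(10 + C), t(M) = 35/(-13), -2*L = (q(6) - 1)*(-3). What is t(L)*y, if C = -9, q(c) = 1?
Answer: -245/13 ≈ -18.846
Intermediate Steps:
L = 0 (L = -(1 - 1)*(-3)/2 = -0*(-3) = -½*0 = 0)
t(M) = -35/13 (t(M) = 35*(-1/13) = -35/13)
y = 7 (y = (6 - 1*(-1))*(10 - 9) = (6 + 1)*1 = 7*1 = 7)
t(L)*y = -35/13*7 = -245/13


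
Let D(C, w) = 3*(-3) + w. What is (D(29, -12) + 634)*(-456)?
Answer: -279528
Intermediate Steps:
D(C, w) = -9 + w
(D(29, -12) + 634)*(-456) = ((-9 - 12) + 634)*(-456) = (-21 + 634)*(-456) = 613*(-456) = -279528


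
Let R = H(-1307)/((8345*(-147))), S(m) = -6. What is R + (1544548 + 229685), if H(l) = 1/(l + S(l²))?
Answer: 2857715922023236/1610676795 ≈ 1.7742e+6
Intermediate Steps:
H(l) = 1/(-6 + l) (H(l) = 1/(l - 6) = 1/(-6 + l))
R = 1/1610676795 (R = 1/((-6 - 1307)*((8345*(-147)))) = 1/(-1313*(-1226715)) = -1/1313*(-1/1226715) = 1/1610676795 ≈ 6.2086e-10)
R + (1544548 + 229685) = 1/1610676795 + (1544548 + 229685) = 1/1610676795 + 1774233 = 2857715922023236/1610676795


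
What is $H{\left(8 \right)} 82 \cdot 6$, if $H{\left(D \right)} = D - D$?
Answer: $0$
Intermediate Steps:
$H{\left(D \right)} = 0$
$H{\left(8 \right)} 82 \cdot 6 = 0 \cdot 82 \cdot 6 = 0 \cdot 6 = 0$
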